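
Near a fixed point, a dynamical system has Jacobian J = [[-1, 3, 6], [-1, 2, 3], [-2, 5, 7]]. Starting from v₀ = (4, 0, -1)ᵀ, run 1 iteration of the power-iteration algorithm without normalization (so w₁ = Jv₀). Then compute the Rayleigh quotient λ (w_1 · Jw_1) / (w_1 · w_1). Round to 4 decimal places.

λ ≈ 8.4305

w1 = Jv₀ = ((-1)·4 + 3·0 + 6·(-1); (-1)·4 + 2·0 + 3·(-1); (-2)·4 + 5·0 + 7·(-1)) = (-10, -7, -15)
Jw1 = (-101, -49, -120)
w1·Jw1 = (-10)·(-101) + (-7)·(-49) + (-15)·(-120) = 3153; w1·w1 = (-10)·(-10) + (-7)·(-7) + (-15)·(-15) = 374
λ ≈ 3153/374 = 8.4305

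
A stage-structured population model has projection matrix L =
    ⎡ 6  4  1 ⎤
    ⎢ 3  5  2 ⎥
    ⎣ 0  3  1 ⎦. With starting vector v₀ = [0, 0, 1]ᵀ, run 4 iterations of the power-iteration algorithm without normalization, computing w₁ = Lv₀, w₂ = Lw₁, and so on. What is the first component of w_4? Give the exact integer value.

w1 = Lv₀ = (6·0 + 4·0 + 1·1; 3·0 + 5·0 + 2·1; 0·0 + 3·0 + 1·1) = (1, 2, 1)
w2 = Lw1 = (6·1 + 4·2 + 1·1; 3·1 + 5·2 + 2·1; 0·1 + 3·2 + 1·1) = (15, 15, 7)
w3 = Lw2 = (157, 134, 52)
w4 = Lw3 = (1530, 1245, 454)
The requested component of w4 is 1530.

1530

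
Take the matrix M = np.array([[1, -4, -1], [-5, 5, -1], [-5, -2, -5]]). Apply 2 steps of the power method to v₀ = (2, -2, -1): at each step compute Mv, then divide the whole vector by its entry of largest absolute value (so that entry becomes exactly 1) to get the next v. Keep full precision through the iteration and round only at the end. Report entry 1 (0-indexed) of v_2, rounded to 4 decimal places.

Mv0 = (11.00000, -19.00000, -1.00000); divide by -19.00000 → v1 = (-0.57895, 1.00000, 0.05263)
Mv1 = (-4.63158, 7.84211, 0.63158); divide by 7.84211 → v2 = (-0.59060, 1.00000, 0.08054)
Requested entry of v2: -149/-149 = 1.0000

1.0000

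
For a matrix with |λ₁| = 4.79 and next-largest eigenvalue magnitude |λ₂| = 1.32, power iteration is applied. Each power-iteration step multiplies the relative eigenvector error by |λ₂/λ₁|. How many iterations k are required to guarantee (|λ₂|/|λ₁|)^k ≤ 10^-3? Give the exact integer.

6

|λ₂/λ₁| = 1.32/4.79 = 0.27557
Need k ≥ ln(10^-3) / ln(0.27557) = -6.9078 / -1.2889 ≈ 5.359
Smallest integer k satisfying the bound: 6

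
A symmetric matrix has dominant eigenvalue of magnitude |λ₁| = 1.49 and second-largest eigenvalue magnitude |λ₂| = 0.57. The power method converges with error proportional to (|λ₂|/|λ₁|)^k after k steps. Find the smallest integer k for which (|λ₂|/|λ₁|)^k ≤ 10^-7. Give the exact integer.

|λ₂/λ₁| = 0.57/1.49 = 0.38255
Need k ≥ ln(10^-7) / ln(0.38255) = -16.1181 / -0.9609 ≈ 16.774
Smallest integer k satisfying the bound: 17

17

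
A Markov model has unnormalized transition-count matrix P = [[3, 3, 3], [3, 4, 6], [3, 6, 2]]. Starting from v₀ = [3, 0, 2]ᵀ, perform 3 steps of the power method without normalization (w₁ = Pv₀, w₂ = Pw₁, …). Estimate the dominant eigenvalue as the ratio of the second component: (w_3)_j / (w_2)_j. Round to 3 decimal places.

w1 = Pv₀ = (3·3 + 3·0 + 3·2; 3·3 + 4·0 + 6·2; 3·3 + 6·0 + 2·2) = (15, 21, 13)
w2 = Pw1 = (3·15 + 3·21 + 3·13; 3·15 + 4·21 + 6·13; 3·15 + 6·21 + 2·13) = (147, 207, 197)
w3 = Pw2 = (1653, 2451, 2077)
Ratio at component: 2451 / 207 = 11.841

11.841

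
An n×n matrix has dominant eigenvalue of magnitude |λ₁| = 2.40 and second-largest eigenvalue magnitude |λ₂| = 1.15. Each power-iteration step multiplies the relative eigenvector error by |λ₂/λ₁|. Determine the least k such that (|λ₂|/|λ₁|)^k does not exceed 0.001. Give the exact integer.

10

|λ₂/λ₁| = 1.15/2.40 = 0.47917
Need k ≥ ln(0.001) / ln(0.47917) = -6.9078 / -0.7357 ≈ 9.389
Smallest integer k satisfying the bound: 10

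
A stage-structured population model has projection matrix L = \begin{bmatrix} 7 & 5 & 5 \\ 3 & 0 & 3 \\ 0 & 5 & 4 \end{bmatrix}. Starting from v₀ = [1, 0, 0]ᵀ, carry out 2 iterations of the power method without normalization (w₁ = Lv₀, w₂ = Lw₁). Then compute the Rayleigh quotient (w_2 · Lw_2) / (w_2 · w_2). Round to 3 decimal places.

λ ≈ 10.005

w1 = Lv₀ = (7·1 + 5·0 + 5·0; 3·1 + 0·0 + 3·0; 0·1 + 5·0 + 4·0) = (7, 3, 0)
w2 = Lw1 = (7·7 + 5·3 + 5·0; 3·7 + 0·3 + 3·0; 0·7 + 5·3 + 4·0) = (64, 21, 15)
Lw2 = (628, 237, 165)
w2·Lw2 = 64·628 + 21·237 + 15·165 = 47644; w2·w2 = 64·64 + 21·21 + 15·15 = 4762
λ ≈ 47644/4762 = 10.005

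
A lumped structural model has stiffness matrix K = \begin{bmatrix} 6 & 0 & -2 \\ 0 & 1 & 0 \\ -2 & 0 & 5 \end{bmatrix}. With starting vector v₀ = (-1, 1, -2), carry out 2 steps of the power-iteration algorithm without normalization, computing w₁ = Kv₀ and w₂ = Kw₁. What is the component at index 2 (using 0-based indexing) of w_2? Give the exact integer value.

w1 = Kv₀ = (6·(-1) + 0·1 + (-2)·(-2); 0·(-1) + 1·1 + 0·(-2); (-2)·(-1) + 0·1 + 5·(-2)) = (-2, 1, -8)
w2 = Kw1 = (6·(-2) + 0·1 + (-2)·(-8); 0·(-2) + 1·1 + 0·(-8); (-2)·(-2) + 0·1 + 5·(-8)) = (4, 1, -36)
The requested component of w2 is -36.

-36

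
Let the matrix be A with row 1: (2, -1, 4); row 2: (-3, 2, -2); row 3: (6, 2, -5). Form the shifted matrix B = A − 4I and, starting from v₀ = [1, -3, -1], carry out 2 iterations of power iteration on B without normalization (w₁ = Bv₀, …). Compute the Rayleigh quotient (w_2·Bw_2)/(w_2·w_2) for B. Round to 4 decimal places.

B = A − 4I has rows (-2, -1, 4); (-3, -2, -2); (6, 2, -9)
w1 = Bv₀ = (-3, 5, 9)
w2 = Bw1 = (37, -19, -89)
Bw2 = (-411, 105, 985)
w2·Bw2 = -104867; w2·w2 = 9651; μ ≈ -104867/9651 = -10.8659

μ ≈ -10.8659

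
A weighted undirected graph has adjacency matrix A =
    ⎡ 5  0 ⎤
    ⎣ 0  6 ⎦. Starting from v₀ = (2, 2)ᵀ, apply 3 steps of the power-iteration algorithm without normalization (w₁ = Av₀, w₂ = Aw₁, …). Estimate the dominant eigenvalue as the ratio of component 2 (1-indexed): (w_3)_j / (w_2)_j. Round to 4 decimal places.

w1 = Av₀ = (5·2 + 0·2; 0·2 + 6·2) = (10, 12)
w2 = Aw1 = (5·10 + 0·12; 0·10 + 6·12) = (50, 72)
w3 = Aw2 = (250, 432)
Ratio at component: 432 / 72 = 6.0000

6.0000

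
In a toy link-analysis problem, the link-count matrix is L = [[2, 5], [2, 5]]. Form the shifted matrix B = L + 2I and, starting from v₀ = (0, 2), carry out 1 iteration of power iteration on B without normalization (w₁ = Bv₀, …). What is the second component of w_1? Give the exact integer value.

B = L + 2I has rows (4, 5); (2, 7)
w1 = Bv₀ = (10, 14)
Requested component of w1: 14

14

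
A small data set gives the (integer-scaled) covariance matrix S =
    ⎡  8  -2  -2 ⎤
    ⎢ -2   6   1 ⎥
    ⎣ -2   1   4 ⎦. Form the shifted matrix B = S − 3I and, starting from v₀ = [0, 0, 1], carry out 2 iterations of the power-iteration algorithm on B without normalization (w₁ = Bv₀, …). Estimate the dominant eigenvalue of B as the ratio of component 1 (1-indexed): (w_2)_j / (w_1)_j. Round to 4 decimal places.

μ ≈ 7.0000

B = S − 3I has rows (5, -2, -2); (-2, 3, 1); (-2, 1, 1)
w1 = Bv₀ = (5·0 + (-2)·0 + (-2)·1; (-2)·0 + 3·0 + 1·1; (-2)·0 + 1·0 + 1·1) = (-2, 1, 1)
w2 = Bw1 = (5·(-2) + (-2)·1 + (-2)·1; (-2)·(-2) + 3·1 + 1·1; (-2)·(-2) + 1·1 + 1·1) = (-14, 8, 6)
Ratio: -14/-2 = 7.0000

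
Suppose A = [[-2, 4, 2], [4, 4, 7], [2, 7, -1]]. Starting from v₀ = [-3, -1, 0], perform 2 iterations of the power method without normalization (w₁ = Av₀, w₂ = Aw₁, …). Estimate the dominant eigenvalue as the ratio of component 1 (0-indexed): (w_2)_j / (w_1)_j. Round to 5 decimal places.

9.18750

w1 = Av₀ = (2, -16, -13)
w2 = Aw1 = (-94, -147, -95)
Ratio at component: -147 / -16 = 9.18750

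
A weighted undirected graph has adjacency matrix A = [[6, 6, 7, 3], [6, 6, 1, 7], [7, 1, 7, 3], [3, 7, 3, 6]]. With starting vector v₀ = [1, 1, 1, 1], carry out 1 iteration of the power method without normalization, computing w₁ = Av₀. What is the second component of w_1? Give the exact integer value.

20

w1 = Av₀ = (6·1 + 6·1 + 7·1 + 3·1; 6·1 + 6·1 + 1·1 + 7·1; 7·1 + 1·1 + 7·1 + 3·1; 3·1 + 7·1 + 3·1 + 6·1) = (22, 20, 18, 19)
The requested component of w1 is 20.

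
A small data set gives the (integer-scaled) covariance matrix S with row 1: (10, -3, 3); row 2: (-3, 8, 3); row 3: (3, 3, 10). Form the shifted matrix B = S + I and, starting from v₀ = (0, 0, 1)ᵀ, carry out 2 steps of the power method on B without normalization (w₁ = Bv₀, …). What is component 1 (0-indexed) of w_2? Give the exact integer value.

51

B = S + I has rows (11, -3, 3); (-3, 9, 3); (3, 3, 11)
w1 = Bv₀ = (11·0 + (-3)·0 + 3·1; (-3)·0 + 9·0 + 3·1; 3·0 + 3·0 + 11·1) = (3, 3, 11)
w2 = Bw1 = (11·3 + (-3)·3 + 3·11; (-3)·3 + 9·3 + 3·11; 3·3 + 3·3 + 11·11) = (57, 51, 139)
Requested component of w2: 51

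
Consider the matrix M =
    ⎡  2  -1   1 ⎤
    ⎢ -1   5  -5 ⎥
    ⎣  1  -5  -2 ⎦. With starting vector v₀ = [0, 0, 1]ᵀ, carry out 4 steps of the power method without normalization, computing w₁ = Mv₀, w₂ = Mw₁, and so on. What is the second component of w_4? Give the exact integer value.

w1 = Mv₀ = (2·0 + (-1)·0 + 1·1; (-1)·0 + 5·0 + (-5)·1; 1·0 + (-5)·0 + (-2)·1) = (1, -5, -2)
w2 = Mw1 = (2·1 + (-1)·(-5) + 1·(-2); (-1)·1 + 5·(-5) + (-5)·(-2); 1·1 + (-5)·(-5) + (-2)·(-2)) = (5, -16, 30)
w3 = Mw2 = (56, -235, 25)
w4 = Mw3 = (372, -1356, 1181)
The requested component of w4 is -1356.

-1356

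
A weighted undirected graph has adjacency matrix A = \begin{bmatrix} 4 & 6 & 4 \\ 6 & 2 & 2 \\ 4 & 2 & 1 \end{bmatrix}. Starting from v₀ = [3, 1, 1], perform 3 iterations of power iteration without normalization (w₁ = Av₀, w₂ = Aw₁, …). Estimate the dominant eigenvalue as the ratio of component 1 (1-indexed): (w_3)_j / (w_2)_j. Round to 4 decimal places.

w1 = Av₀ = (4·3 + 6·1 + 4·1; 6·3 + 2·1 + 2·1; 4·3 + 2·1 + 1·1) = (22, 22, 15)
w2 = Aw1 = (4·22 + 6·22 + 4·15; 6·22 + 2·22 + 2·15; 4·22 + 2·22 + 1·15) = (280, 206, 147)
w3 = Aw2 = (2944, 2386, 1679)
Ratio at component: 2944 / 280 = 10.5143

10.5143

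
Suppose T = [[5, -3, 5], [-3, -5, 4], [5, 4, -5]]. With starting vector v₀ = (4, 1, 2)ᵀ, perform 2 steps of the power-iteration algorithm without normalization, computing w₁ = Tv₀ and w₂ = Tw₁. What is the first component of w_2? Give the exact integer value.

232

w1 = Tv₀ = (27, -9, 14)
w2 = Tw1 = (232, 20, 29)
The requested component of w2 is 232.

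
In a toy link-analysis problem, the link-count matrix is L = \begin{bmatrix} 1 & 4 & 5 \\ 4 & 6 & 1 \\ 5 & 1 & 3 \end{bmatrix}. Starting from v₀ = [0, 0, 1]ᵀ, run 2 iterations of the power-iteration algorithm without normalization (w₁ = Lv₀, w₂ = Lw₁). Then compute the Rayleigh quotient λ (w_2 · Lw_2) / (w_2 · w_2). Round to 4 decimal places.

λ ≈ 9.5742

w1 = Lv₀ = (1·0 + 4·0 + 5·1; 4·0 + 6·0 + 1·1; 5·0 + 1·0 + 3·1) = (5, 1, 3)
w2 = Lw1 = (1·5 + 4·1 + 5·3; 4·5 + 6·1 + 1·3; 5·5 + 1·1 + 3·3) = (24, 29, 35)
Lw2 = (315, 305, 254)
w2·Lw2 = 24·315 + 29·305 + 35·254 = 25295; w2·w2 = 24·24 + 29·29 + 35·35 = 2642
λ ≈ 25295/2642 = 9.5742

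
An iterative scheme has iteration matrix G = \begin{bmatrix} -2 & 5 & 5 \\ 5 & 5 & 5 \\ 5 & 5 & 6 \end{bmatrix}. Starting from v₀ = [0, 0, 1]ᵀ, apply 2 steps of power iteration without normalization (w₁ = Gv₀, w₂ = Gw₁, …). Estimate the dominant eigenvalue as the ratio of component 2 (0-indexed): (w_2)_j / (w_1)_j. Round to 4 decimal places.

w1 = Gv₀ = ((-2)·0 + 5·0 + 5·1; 5·0 + 5·0 + 5·1; 5·0 + 5·0 + 6·1) = (5, 5, 6)
w2 = Gw1 = ((-2)·5 + 5·5 + 5·6; 5·5 + 5·5 + 5·6; 5·5 + 5·5 + 6·6) = (45, 80, 86)
Ratio at component: 86 / 6 = 14.3333

14.3333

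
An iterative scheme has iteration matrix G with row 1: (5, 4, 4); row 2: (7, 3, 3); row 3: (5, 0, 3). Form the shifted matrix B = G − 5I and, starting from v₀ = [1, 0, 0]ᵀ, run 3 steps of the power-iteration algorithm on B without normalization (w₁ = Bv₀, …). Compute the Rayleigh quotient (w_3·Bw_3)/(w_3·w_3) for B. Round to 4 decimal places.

μ ≈ -1.7825

B = G − 5I has rows (0, 4, 4); (7, -2, 3); (5, 0, -2)
w1 = Bv₀ = (0, 7, 5)
w2 = Bw1 = (48, 1, -10)
w3 = Bw2 = (-36, 304, 260)
Bw3 = (2256, -80, -700)
w3·Bw3 = -287536; w3·w3 = 161312; μ ≈ -287536/161312 = -1.7825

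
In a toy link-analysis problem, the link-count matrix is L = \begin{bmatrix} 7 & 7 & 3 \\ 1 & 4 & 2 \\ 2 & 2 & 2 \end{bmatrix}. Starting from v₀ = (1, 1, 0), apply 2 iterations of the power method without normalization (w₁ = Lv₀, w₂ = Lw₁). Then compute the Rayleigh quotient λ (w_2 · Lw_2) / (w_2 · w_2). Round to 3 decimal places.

w1 = Lv₀ = (7·1 + 7·1 + 3·0; 1·1 + 4·1 + 2·0; 2·1 + 2·1 + 2·0) = (14, 5, 4)
w2 = Lw1 = (7·14 + 7·5 + 3·4; 1·14 + 4·5 + 2·4; 2·14 + 2·5 + 2·4) = (145, 42, 46)
Lw2 = (1447, 405, 466)
w2·Lw2 = 145·1447 + 42·405 + 46·466 = 248261; w2·w2 = 145·145 + 42·42 + 46·46 = 24905
λ ≈ 248261/24905 = 9.968

λ ≈ 9.968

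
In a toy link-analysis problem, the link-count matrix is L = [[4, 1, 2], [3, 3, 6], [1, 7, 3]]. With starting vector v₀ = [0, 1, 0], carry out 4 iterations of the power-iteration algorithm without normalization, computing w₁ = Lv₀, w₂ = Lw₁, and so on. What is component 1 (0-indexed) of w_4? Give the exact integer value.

w1 = Lv₀ = (1, 3, 7)
w2 = Lw1 = (21, 54, 43)
w3 = Lw2 = (224, 483, 528)
w4 = Lw3 = (2435, 5289, 5189)
The requested component of w4 is 5289.

5289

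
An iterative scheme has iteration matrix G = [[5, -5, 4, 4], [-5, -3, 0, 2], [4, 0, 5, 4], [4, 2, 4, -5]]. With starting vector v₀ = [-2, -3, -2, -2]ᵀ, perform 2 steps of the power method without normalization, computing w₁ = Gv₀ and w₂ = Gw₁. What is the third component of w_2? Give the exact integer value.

w1 = Gv₀ = (-11, 15, -26, -12)
w2 = Gw1 = (-282, -14, -222, -58)
The requested component of w2 is -222.

-222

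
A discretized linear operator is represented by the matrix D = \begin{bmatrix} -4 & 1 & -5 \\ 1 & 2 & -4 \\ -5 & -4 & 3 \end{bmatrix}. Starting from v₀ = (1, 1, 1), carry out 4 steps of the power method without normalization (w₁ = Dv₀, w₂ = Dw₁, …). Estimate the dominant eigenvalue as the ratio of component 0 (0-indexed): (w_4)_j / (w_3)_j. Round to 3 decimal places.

w1 = Dv₀ = (-8, -1, -6)
w2 = Dw1 = (61, 14, 26)
w3 = Dw2 = (-360, -15, -283)
w4 = Dw3 = (2840, 742, 1011)
Ratio at component: 2840 / -360 = -7.889

λ ≈ -7.889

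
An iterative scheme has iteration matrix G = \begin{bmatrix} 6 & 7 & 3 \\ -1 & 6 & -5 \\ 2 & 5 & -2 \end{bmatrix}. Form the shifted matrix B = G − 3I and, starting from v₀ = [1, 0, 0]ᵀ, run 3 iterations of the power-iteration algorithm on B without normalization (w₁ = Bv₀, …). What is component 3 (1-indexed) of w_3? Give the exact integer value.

B = G − 3I has rows (3, 7, 3); (-1, 3, -5); (2, 5, -5)
w1 = Bv₀ = (3, -1, 2)
w2 = Bw1 = (8, -16, -9)
w3 = Bw2 = (-115, -11, -19)
Requested component of w3: -19

-19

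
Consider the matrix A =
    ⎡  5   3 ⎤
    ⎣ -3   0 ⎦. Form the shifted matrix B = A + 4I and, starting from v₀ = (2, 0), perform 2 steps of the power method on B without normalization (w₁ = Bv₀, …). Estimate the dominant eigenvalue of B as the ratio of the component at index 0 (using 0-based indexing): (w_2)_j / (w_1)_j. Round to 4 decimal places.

μ ≈ 8.0000

B = A + 4I has rows (9, 3); (-3, 4)
w1 = Bv₀ = (9·2 + 3·0; (-3)·2 + 4·0) = (18, -6)
w2 = Bw1 = (9·18 + 3·(-6); (-3)·18 + 4·(-6)) = (144, -78)
Ratio: 144/18 = 8.0000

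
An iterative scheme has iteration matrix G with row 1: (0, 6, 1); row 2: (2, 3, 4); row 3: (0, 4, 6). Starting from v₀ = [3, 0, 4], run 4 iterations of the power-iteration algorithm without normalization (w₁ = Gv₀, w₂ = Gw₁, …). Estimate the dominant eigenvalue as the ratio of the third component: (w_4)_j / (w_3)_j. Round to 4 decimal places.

w1 = Gv₀ = (4, 22, 24)
w2 = Gw1 = (156, 170, 232)
w3 = Gw2 = (1252, 1750, 2072)
w4 = Gw3 = (12572, 16042, 19432)
Ratio at component: 19432 / 2072 = 9.3784

λ ≈ 9.3784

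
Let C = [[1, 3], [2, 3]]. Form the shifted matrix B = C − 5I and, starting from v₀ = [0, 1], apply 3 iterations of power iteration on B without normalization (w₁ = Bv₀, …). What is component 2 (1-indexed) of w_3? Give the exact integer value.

B = C − 5I has rows (-4, 3); (2, -2)
w1 = Bv₀ = (3, -2)
w2 = Bw1 = (-18, 10)
w3 = Bw2 = (102, -56)
Requested component of w3: -56

-56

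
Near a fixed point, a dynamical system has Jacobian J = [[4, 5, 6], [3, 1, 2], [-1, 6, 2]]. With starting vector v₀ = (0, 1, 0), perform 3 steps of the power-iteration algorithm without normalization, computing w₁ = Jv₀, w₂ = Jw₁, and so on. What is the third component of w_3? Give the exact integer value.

w1 = Jv₀ = (5, 1, 6)
w2 = Jw1 = (61, 28, 13)
w3 = Jw2 = (462, 237, 133)
The requested component of w3 is 133.

133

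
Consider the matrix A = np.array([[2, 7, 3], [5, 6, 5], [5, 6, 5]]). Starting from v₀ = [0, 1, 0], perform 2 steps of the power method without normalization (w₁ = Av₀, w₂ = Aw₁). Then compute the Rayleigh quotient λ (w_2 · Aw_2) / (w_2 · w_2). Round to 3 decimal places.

λ ≈ 14.872

w1 = Av₀ = (2·0 + 7·1 + 3·0; 5·0 + 6·1 + 5·0; 5·0 + 6·1 + 5·0) = (7, 6, 6)
w2 = Aw1 = (2·7 + 7·6 + 3·6; 5·7 + 6·6 + 5·6; 5·7 + 6·6 + 5·6) = (74, 101, 101)
Aw2 = (1158, 1481, 1481)
w2·Aw2 = 74·1158 + 101·1481 + 101·1481 = 384854; w2·w2 = 74·74 + 101·101 + 101·101 = 25878
λ ≈ 384854/25878 = 14.872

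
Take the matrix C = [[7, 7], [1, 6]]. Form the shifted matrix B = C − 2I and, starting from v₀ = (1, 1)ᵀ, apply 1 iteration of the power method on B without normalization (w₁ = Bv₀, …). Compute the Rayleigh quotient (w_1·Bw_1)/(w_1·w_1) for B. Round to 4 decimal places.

7.6923

B = C − 2I has rows (5, 7); (1, 4)
w1 = Bv₀ = (5·1 + 7·1; 1·1 + 4·1) = (12, 5)
Bw1 = (95, 32)
w1·Bw1 = 1300; w1·w1 = 169; μ ≈ 1300/169 = 7.6923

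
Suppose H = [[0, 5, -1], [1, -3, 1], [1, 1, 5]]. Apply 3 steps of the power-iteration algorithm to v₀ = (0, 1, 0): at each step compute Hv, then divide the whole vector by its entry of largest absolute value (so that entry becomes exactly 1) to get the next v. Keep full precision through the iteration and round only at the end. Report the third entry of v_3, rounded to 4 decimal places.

0.5000

Hv0 = (5.00000, -3.00000, 1.00000); divide by 5.00000 → v1 = (1.00000, -0.60000, 0.20000)
Hv1 = (-3.20000, 3.00000, 1.40000); divide by -3.20000 → v2 = (1.00000, -0.93750, -0.43750)
Hv2 = (-4.25000, 3.37500, -2.12500); divide by -4.25000 → v3 = (1.00000, -0.79412, 0.50000)
Requested entry of v3: 34/68 = 0.5000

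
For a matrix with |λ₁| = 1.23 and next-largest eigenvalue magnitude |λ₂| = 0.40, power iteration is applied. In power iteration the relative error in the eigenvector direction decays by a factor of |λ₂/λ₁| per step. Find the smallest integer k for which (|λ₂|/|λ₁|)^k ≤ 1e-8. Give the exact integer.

17

|λ₂/λ₁| = 0.40/1.23 = 0.32520
Need k ≥ ln(1e-8) / ln(0.32520) = -18.4207 / -1.1233 ≈ 16.399
Smallest integer k satisfying the bound: 17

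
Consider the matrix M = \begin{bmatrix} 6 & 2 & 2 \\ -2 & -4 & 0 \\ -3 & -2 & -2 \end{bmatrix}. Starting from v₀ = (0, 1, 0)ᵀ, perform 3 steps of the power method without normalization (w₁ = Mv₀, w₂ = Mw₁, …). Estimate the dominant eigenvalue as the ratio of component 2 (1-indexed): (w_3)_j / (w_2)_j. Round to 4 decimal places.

w1 = Mv₀ = (6·0 + 2·1 + 2·0; (-2)·0 + (-4)·1 + 0·0; (-3)·0 + (-2)·1 + (-2)·0) = (2, -4, -2)
w2 = Mw1 = (6·2 + 2·(-4) + 2·(-2); (-2)·2 + (-4)·(-4) + 0·(-2); (-3)·2 + (-2)·(-4) + (-2)·(-2)) = (0, 12, 6)
w3 = Mw2 = (36, -48, -36)
Ratio at component: -48 / 12 = -4.0000

-4.0000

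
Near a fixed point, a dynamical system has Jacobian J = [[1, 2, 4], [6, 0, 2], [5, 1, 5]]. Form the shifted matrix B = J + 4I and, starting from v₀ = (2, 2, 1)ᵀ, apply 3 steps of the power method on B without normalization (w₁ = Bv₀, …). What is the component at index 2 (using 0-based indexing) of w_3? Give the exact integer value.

4037

B = J + 4I has rows (5, 2, 4); (6, 4, 2); (5, 1, 9)
w1 = Bv₀ = (5·2 + 2·2 + 4·1; 6·2 + 4·2 + 2·1; 5·2 + 1·2 + 9·1) = (18, 22, 21)
w2 = Bw1 = (5·18 + 2·22 + 4·21; 6·18 + 4·22 + 2·21; 5·18 + 1·22 + 9·21) = (218, 238, 301)
w3 = Bw2 = (2770, 2862, 4037)
Requested component of w3: 4037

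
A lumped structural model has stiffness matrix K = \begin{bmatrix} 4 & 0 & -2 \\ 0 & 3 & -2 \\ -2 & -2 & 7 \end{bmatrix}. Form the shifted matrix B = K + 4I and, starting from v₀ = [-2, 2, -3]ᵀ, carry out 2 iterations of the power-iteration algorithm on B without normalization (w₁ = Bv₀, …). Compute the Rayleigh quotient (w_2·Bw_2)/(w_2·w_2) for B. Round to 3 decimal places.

B = K + 4I has rows (8, 0, -2); (0, 7, -2); (-2, -2, 11)
w1 = Bv₀ = (-10, 20, -33)
w2 = Bw1 = (-14, 206, -383)
Bw2 = (654, 2208, -4597)
w2·Bw2 = 2206343; w2·w2 = 189321; μ ≈ 2206343/189321 = 11.654

11.654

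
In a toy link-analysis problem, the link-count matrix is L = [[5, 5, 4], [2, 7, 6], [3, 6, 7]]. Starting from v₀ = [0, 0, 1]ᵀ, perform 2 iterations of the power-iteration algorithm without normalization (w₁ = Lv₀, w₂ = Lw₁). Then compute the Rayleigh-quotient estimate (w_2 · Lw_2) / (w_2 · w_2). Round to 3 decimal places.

15.270

w1 = Lv₀ = (5·0 + 5·0 + 4·1; 2·0 + 7·0 + 6·1; 3·0 + 6·0 + 7·1) = (4, 6, 7)
w2 = Lw1 = (5·4 + 5·6 + 4·7; 2·4 + 7·6 + 6·7; 3·4 + 6·6 + 7·7) = (78, 92, 97)
Lw2 = (1238, 1382, 1465)
w2·Lw2 = 78·1238 + 92·1382 + 97·1465 = 365813; w2·w2 = 78·78 + 92·92 + 97·97 = 23957
λ ≈ 365813/23957 = 15.270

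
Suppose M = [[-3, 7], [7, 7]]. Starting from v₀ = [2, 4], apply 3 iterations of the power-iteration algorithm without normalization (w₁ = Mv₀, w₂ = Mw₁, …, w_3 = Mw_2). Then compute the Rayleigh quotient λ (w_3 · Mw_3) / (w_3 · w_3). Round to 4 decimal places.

w1 = Mv₀ = ((-3)·2 + 7·4; 7·2 + 7·4) = (22, 42)
w2 = Mw1 = ((-3)·22 + 7·42; 7·22 + 7·42) = (228, 448)
w3 = Mw2 = (2452, 4732)
Mw3 = (25768, 50288)
w3·Mw3 = 2452·25768 + 4732·50288 = 301145952; w3·w3 = 2452·2452 + 4732·4732 = 28404128
λ ≈ 301145952/28404128 = 10.6022

λ ≈ 10.6022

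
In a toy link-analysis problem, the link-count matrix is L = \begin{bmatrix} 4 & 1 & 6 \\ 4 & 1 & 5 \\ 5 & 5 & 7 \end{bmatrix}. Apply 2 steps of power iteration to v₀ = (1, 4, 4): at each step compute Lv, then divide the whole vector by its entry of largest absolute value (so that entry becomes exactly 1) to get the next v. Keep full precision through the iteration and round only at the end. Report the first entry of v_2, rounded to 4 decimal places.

Lv0 = (32.00000, 28.00000, 53.00000); divide by 53.00000 → v1 = (0.60377, 0.52830, 1.00000)
Lv1 = (8.94340, 7.94340, 12.66038); divide by 12.66038 → v2 = (0.70641, 0.62742, 1.00000)
Requested entry of v2: 474/671 = 0.7064

0.7064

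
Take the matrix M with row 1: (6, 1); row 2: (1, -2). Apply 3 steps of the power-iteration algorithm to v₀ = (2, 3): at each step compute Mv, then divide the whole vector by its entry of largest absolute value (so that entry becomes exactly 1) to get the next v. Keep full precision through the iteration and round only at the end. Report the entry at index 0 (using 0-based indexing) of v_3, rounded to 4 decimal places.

1.0000

Mv0 = (15.00000, -4.00000); divide by 15.00000 → v1 = (1.00000, -0.26667)
Mv1 = (5.73333, 1.53333); divide by 5.73333 → v2 = (1.00000, 0.26744)
Mv2 = (6.26744, 0.46512); divide by 6.26744 → v3 = (1.00000, 0.07421)
Requested entry of v3: 539/539 = 1.0000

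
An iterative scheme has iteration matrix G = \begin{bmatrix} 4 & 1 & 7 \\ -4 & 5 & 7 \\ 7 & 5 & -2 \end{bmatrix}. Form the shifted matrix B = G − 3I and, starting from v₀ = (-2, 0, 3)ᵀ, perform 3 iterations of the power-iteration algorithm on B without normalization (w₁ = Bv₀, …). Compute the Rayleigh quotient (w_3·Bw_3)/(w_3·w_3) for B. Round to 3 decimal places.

B = G − 3I has rows (1, 1, 7); (-4, 2, 7); (7, 5, -5)
w1 = Bv₀ = (1·(-2) + 1·0 + 7·3; (-4)·(-2) + 2·0 + 7·3; 7·(-2) + 5·0 + (-5)·3) = (19, 29, -29)
w2 = Bw1 = (1·19 + 1·29 + 7·(-29); (-4)·19 + 2·29 + 7·(-29); 7·19 + 5·29 + (-5)·(-29)) = (-155, -221, 423)
w3 = Bw2 = (2585, 3139, -4305)
Bw3 = (-24411, -34197, 55315)
w3·Bw3 = -408577893; w3·w3 = 35068571; μ ≈ -408577893/35068571 = -11.651

μ ≈ -11.651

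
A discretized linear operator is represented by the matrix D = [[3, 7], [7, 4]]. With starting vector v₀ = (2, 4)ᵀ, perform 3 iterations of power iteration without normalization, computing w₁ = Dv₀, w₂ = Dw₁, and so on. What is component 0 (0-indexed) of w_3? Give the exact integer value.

3442

w1 = Dv₀ = (3·2 + 7·4; 7·2 + 4·4) = (34, 30)
w2 = Dw1 = (3·34 + 7·30; 7·34 + 4·30) = (312, 358)
w3 = Dw2 = (3442, 3616)
The requested component of w3 is 3442.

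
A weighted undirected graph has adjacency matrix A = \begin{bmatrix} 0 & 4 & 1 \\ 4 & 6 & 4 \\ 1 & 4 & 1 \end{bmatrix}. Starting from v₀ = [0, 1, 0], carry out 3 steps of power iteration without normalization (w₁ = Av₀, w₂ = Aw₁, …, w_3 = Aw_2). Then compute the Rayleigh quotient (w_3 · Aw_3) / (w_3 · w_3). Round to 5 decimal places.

w1 = Av₀ = (4, 6, 4)
w2 = Aw1 = (28, 68, 32)
w3 = Aw2 = (304, 648, 332)
Aw3 = (2924, 6432, 3228)
w3·Aw3 = 304·2924 + 648·6432 + 332·3228 = 6128528; w3·w3 = 304·304 + 648·648 + 332·332 = 622544
λ ≈ 6128528/622544 = 9.84433

9.84433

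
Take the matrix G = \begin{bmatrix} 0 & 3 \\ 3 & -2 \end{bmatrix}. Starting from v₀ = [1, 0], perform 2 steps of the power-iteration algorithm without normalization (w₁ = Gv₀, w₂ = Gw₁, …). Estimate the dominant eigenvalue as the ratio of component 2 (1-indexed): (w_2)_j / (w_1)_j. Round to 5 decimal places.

λ ≈ -2.00000

w1 = Gv₀ = (0·1 + 3·0; 3·1 + (-2)·0) = (0, 3)
w2 = Gw1 = (0·0 + 3·3; 3·0 + (-2)·3) = (9, -6)
Ratio at component: -6 / 3 = -2.00000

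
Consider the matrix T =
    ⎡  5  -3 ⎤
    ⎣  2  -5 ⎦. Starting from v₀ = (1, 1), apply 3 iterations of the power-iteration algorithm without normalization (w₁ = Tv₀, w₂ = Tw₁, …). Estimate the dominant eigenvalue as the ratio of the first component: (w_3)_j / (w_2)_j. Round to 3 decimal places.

2.000

w1 = Tv₀ = (5·1 + (-3)·1; 2·1 + (-5)·1) = (2, -3)
w2 = Tw1 = (5·2 + (-3)·(-3); 2·2 + (-5)·(-3)) = (19, 19)
w3 = Tw2 = (38, -57)
Ratio at component: 38 / 19 = 2.000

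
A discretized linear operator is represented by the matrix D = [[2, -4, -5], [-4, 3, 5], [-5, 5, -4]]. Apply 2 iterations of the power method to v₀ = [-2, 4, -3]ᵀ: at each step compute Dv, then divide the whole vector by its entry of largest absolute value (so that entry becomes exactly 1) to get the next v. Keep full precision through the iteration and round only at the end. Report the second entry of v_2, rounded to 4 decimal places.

1.0000

Dv0 = (-5.00000, 5.00000, 42.00000); divide by 42.00000 → v1 = (-0.11905, 0.11905, 1.00000)
Dv1 = (-5.71429, 5.83333, -2.80952); divide by 5.83333 → v2 = (-0.97959, 1.00000, -0.48163)
Requested entry of v2: 245/245 = 1.0000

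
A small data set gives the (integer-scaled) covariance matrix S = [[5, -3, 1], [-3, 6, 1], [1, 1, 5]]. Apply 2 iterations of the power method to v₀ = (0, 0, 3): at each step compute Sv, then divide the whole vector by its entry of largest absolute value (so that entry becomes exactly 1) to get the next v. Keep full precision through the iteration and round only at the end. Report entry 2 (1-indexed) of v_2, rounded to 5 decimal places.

0.29630

Sv0 = (3.000000, 3.000000, 15.000000); divide by 15.000000 → v1 = (0.200000, 0.200000, 1.000000)
Sv1 = (1.400000, 1.600000, 5.400000); divide by 5.400000 → v2 = (0.259259, 0.296296, 1.000000)
Requested entry of v2: 24/81 = 0.29630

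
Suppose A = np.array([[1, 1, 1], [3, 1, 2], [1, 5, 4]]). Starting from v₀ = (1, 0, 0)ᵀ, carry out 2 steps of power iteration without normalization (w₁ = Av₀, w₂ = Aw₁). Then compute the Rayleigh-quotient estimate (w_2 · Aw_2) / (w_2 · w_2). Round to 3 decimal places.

λ ≈ 6.481

w1 = Av₀ = (1·1 + 1·0 + 1·0; 3·1 + 1·0 + 2·0; 1·1 + 5·0 + 4·0) = (1, 3, 1)
w2 = Aw1 = (1·1 + 1·3 + 1·1; 3·1 + 1·3 + 2·1; 1·1 + 5·3 + 4·1) = (5, 8, 20)
Aw2 = (33, 63, 125)
w2·Aw2 = 5·33 + 8·63 + 20·125 = 3169; w2·w2 = 5·5 + 8·8 + 20·20 = 489
λ ≈ 3169/489 = 6.481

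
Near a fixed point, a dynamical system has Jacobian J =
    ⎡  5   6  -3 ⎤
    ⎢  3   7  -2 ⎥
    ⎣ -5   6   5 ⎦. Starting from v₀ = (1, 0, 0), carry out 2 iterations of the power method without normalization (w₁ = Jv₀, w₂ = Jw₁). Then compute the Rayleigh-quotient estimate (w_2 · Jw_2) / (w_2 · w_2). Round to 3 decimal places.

w1 = Jv₀ = (5, 3, -5)
w2 = Jw1 = (58, 46, -32)
Jw2 = (662, 560, -174)
w2·Jw2 = 58·662 + 46·560 + (-32)·(-174) = 69724; w2·w2 = 58·58 + 46·46 + (-32)·(-32) = 6504
λ ≈ 69724/6504 = 10.720

λ ≈ 10.720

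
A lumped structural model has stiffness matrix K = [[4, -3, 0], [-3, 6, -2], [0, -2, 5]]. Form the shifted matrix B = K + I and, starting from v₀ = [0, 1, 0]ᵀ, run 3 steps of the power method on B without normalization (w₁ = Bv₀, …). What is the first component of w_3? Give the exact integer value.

-366

B = K + I has rows (5, -3, 0); (-3, 7, -2); (0, -2, 6)
w1 = Bv₀ = (5·0 + (-3)·1 + 0·0; (-3)·0 + 7·1 + (-2)·0; 0·0 + (-2)·1 + 6·0) = (-3, 7, -2)
w2 = Bw1 = (5·(-3) + (-3)·7 + 0·(-2); (-3)·(-3) + 7·7 + (-2)·(-2); 0·(-3) + (-2)·7 + 6·(-2)) = (-36, 62, -26)
w3 = Bw2 = (-366, 594, -280)
Requested component of w3: -366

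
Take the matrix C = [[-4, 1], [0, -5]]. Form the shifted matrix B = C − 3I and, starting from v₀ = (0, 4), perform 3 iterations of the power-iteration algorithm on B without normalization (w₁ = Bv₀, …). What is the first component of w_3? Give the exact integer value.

B = C − 3I has rows (-7, 1); (0, -8)
w1 = Bv₀ = ((-7)·0 + 1·4; 0·0 + (-8)·4) = (4, -32)
w2 = Bw1 = ((-7)·4 + 1·(-32); 0·4 + (-8)·(-32)) = (-60, 256)
w3 = Bw2 = (676, -2048)
Requested component of w3: 676

676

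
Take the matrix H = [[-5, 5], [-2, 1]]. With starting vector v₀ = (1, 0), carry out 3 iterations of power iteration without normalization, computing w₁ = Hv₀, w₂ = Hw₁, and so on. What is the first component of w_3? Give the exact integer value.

w1 = Hv₀ = ((-5)·1 + 5·0; (-2)·1 + 1·0) = (-5, -2)
w2 = Hw1 = ((-5)·(-5) + 5·(-2); (-2)·(-5) + 1·(-2)) = (15, 8)
w3 = Hw2 = (-35, -22)
The requested component of w3 is -35.

-35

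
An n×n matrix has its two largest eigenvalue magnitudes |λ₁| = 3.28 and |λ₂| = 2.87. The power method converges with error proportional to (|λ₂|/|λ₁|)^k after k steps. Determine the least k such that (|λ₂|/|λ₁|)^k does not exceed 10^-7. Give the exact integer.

121

|λ₂/λ₁| = 2.87/3.28 = 0.87500
Need k ≥ ln(10^-7) / ln(0.87500) = -16.1181 / -0.1335 ≈ 120.706
Smallest integer k satisfying the bound: 121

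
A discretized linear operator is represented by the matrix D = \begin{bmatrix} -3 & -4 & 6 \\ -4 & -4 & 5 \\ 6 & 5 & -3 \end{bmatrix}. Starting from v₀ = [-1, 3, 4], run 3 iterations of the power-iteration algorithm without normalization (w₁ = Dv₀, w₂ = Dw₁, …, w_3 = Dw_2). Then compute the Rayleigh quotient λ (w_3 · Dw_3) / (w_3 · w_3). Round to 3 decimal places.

w1 = Dv₀ = ((-3)·(-1) + (-4)·3 + 6·4; (-4)·(-1) + (-4)·3 + 5·4; 6·(-1) + 5·3 + (-3)·4) = (15, 12, -3)
w2 = Dw1 = ((-3)·15 + (-4)·12 + 6·(-3); (-4)·15 + (-4)·12 + 5·(-3); 6·15 + 5·12 + (-3)·(-3)) = (-111, -123, 159)
w3 = Dw2 = (1779, 1731, -1758)
Dw3 = (-22809, -22830, 24603)
w3·Dw3 = 1779·(-22809) + 1731·(-22830) + (-1758)·24603 = -123348015; w3·w3 = 1779·1779 + 1731·1731 + (-1758)·(-1758) = 9251766
λ ≈ -123348015/9251766 = -13.332

-13.332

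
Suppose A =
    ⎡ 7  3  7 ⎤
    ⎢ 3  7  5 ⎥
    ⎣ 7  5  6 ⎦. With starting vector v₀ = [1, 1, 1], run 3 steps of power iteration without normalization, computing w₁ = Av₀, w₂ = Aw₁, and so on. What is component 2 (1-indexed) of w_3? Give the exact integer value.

4102

w1 = Av₀ = (7·1 + 3·1 + 7·1; 3·1 + 7·1 + 5·1; 7·1 + 5·1 + 6·1) = (17, 15, 18)
w2 = Aw1 = (7·17 + 3·15 + 7·18; 3·17 + 7·15 + 5·18; 7·17 + 5·15 + 6·18) = (290, 246, 302)
w3 = Aw2 = (4882, 4102, 5072)
The requested component of w3 is 4102.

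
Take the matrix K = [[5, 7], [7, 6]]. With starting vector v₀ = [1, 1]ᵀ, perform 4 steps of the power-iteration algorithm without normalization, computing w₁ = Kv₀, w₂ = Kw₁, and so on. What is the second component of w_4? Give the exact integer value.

w1 = Kv₀ = (5·1 + 7·1; 7·1 + 6·1) = (12, 13)
w2 = Kw1 = (5·12 + 7·13; 7·12 + 6·13) = (151, 162)
w3 = Kw2 = (1889, 2029)
w4 = Kw3 = (23648, 25397)
The requested component of w4 is 25397.

25397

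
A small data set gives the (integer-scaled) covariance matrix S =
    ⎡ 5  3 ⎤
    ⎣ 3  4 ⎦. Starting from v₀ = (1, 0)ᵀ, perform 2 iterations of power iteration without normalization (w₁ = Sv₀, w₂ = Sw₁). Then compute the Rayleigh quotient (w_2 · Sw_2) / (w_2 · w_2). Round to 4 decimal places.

w1 = Sv₀ = (5, 3)
w2 = Sw1 = (34, 27)
Sw2 = (251, 210)
w2·Sw2 = 34·251 + 27·210 = 14204; w2·w2 = 34·34 + 27·27 = 1885
λ ≈ 14204/1885 = 7.5353

λ ≈ 7.5353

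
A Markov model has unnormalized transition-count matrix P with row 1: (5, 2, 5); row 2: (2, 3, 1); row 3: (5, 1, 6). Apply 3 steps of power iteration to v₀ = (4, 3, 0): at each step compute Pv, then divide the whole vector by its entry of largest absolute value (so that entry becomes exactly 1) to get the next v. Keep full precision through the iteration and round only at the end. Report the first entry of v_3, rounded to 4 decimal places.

0.9508

Pv0 = (26.00000, 17.00000, 23.00000); divide by 26.00000 → v1 = (1.00000, 0.65385, 0.88462)
Pv1 = (10.73077, 4.84615, 10.96154); divide by 10.96154 → v2 = (0.97895, 0.44211, 1.00000)
Pv2 = (10.77895, 4.28421, 11.33684); divide by 11.33684 → v3 = (0.95079, 0.37790, 1.00000)
Requested entry of v3: 3072/3231 = 0.9508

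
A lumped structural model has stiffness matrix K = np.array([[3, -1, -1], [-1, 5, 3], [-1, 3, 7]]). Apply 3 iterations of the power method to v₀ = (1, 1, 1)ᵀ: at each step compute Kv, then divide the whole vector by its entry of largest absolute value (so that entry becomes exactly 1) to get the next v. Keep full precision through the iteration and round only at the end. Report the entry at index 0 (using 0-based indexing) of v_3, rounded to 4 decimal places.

Kv0 = (1.00000, 7.00000, 9.00000); divide by 9.00000 → v1 = (0.11111, 0.77778, 1.00000)
Kv1 = (-1.44444, 6.77778, 9.22222); divide by 9.22222 → v2 = (-0.15663, 0.73494, 1.00000)
Kv2 = (-2.20482, 6.83133, 9.36145); divide by 9.36145 → v3 = (-0.23552, 0.72973, 1.00000)
Requested entry of v3: -183/777 = -0.2355

-0.2355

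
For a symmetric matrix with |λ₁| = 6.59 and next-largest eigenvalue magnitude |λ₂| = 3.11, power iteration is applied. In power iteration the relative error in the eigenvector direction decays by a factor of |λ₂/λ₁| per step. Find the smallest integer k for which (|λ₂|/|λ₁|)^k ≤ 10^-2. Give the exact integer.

7

|λ₂/λ₁| = 3.11/6.59 = 0.47193
Need k ≥ ln(10^-2) / ln(0.47193) = -4.6052 / -0.7509 ≈ 6.133
Smallest integer k satisfying the bound: 7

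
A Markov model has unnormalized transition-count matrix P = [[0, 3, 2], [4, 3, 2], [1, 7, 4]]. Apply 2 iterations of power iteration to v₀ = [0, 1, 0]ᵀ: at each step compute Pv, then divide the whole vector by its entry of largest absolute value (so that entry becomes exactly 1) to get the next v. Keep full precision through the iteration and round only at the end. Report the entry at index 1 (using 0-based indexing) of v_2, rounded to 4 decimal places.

Pv0 = (3.00000, 3.00000, 7.00000); divide by 7.00000 → v1 = (0.42857, 0.42857, 1.00000)
Pv1 = (3.28571, 5.00000, 7.42857); divide by 7.42857 → v2 = (0.44231, 0.67308, 1.00000)
Requested entry of v2: 35/52 = 0.6731

0.6731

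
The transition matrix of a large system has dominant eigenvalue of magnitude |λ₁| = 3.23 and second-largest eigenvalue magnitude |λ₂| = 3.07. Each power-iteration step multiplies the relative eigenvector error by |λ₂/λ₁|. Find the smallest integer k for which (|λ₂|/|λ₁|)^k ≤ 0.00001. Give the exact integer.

227

|λ₂/λ₁| = 3.07/3.23 = 0.95046
Need k ≥ ln(0.00001) / ln(0.95046) = -11.5129 / -0.0508 ≈ 226.612
Smallest integer k satisfying the bound: 227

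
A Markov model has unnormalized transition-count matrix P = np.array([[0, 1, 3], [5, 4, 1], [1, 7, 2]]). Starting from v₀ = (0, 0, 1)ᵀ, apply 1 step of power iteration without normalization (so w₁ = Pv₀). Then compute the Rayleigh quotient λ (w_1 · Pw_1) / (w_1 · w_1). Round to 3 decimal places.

w1 = Pv₀ = (3, 1, 2)
Pw1 = (7, 21, 14)
w1·Pw1 = 3·7 + 1·21 + 2·14 = 70; w1·w1 = 3·3 + 1·1 + 2·2 = 14
λ ≈ 70/14 = 5.000

λ ≈ 5.000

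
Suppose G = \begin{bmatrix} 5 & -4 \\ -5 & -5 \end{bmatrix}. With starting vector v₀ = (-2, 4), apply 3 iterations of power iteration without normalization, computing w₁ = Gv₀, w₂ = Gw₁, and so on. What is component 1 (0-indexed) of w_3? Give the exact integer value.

w1 = Gv₀ = (5·(-2) + (-4)·4; (-5)·(-2) + (-5)·4) = (-26, -10)
w2 = Gw1 = (5·(-26) + (-4)·(-10); (-5)·(-26) + (-5)·(-10)) = (-90, 180)
w3 = Gw2 = (-1170, -450)
The requested component of w3 is -450.

-450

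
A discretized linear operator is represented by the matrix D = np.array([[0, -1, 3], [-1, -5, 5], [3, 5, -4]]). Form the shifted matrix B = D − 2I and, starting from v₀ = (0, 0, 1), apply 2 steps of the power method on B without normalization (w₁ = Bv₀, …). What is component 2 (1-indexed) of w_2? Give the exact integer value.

-68

B = D − 2I has rows (-2, -1, 3); (-1, -7, 5); (3, 5, -6)
w1 = Bv₀ = (3, 5, -6)
w2 = Bw1 = (-29, -68, 70)
Requested component of w2: -68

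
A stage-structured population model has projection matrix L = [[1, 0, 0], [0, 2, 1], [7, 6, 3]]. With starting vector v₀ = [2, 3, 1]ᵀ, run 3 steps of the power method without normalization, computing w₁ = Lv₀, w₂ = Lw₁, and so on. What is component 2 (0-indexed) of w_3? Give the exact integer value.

w1 = Lv₀ = (1·2 + 0·3 + 0·1; 0·2 + 2·3 + 1·1; 7·2 + 6·3 + 3·1) = (2, 7, 35)
w2 = Lw1 = (1·2 + 0·7 + 0·35; 0·2 + 2·7 + 1·35; 7·2 + 6·7 + 3·35) = (2, 49, 161)
w3 = Lw2 = (2, 259, 791)
The requested component of w3 is 791.

791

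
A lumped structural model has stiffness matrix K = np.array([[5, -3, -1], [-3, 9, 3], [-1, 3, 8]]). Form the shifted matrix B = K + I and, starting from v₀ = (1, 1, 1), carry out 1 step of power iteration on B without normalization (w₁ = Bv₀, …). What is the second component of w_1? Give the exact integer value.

10

B = K + I has rows (6, -3, -1); (-3, 10, 3); (-1, 3, 9)
w1 = Bv₀ = (6·1 + (-3)·1 + (-1)·1; (-3)·1 + 10·1 + 3·1; (-1)·1 + 3·1 + 9·1) = (2, 10, 11)
Requested component of w1: 10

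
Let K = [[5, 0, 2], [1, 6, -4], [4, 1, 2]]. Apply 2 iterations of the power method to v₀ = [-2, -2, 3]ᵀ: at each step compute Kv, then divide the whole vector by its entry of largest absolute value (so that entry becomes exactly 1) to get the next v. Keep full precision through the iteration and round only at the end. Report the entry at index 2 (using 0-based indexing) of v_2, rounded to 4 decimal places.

0.3472

Kv0 = (-4.00000, -26.00000, -4.00000); divide by -26.00000 → v1 = (0.15385, 1.00000, 0.15385)
Kv1 = (1.07692, 5.53846, 1.92308); divide by 5.53846 → v2 = (0.19444, 1.00000, 0.34722)
Requested entry of v2: -50/-144 = 0.3472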